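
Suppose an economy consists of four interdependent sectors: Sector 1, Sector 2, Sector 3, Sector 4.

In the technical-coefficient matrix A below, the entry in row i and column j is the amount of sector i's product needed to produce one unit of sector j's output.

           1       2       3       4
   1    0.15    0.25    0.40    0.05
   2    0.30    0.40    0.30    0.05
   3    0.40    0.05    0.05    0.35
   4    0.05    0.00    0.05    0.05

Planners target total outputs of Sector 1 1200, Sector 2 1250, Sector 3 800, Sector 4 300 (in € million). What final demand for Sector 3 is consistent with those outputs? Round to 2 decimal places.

I − A =
  [   0.85    -0.25    -0.40    -0.05]
  [  -0.30     0.60    -0.30    -0.05]
  [  -0.40    -0.05     0.95    -0.35]
  [  -0.05     0.00    -0.05     0.95]
d = (I − A) x:
  d_1 = (+0.85)·1200 + (-0.25)·1250 + (-0.40)·800 + (-0.05)·300 = 372.50
  d_2 = (-0.30)·1200 + (+0.60)·1250 + (-0.30)·800 + (-0.05)·300 = 135.00
  d_3 = (-0.40)·1200 + (-0.05)·1250 + (+0.95)·800 + (-0.35)·300 = 112.50
  d_4 = (-0.05)·1200 + (+0.00)·1250 + (-0.05)·800 + (+0.95)·300 = 185.00

d_3 = 112.50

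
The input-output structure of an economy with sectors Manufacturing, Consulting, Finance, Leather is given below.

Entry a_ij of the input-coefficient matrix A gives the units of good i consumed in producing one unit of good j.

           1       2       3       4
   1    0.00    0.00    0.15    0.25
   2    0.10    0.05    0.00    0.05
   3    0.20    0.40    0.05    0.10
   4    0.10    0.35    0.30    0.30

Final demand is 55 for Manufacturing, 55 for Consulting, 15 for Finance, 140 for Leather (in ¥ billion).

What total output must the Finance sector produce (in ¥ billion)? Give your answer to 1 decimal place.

x_3 = 119.6

I − A =
  [   1.00     0.00    -0.15    -0.25]
  [  -0.10     0.95     0.00    -0.05]
  [  -0.20    -0.40     0.95    -0.10]
  [  -0.10    -0.35    -0.30     0.70]
Compute the cofactors C_ij = (−1)^(i+j)·(3×3 minor ij) of I−A; the adjugate is their transpose:
adj(I−A) = Cᵀ =
  [ 0.580625   0.160375   0.168375   0.242875]
  [ 0.071250   0.573750   0.033750   0.071250]
  [ 0.172500   0.322500   0.615000   0.172500]
  [ 0.192500   0.448000   0.304500   0.868000]
det(I−A) = Σ_j (I−A)_1j·C_1j = (1.00)(0.580625) + (0.00)(0.071250) + (-0.15)(0.172500) + (-0.25)(0.192500) = 0.506625
(I − A)⁻¹ = adj(I−A) / det(I−A) ≈
  [   1.1461     0.3166     0.3323     0.4794]
  [   0.1406     1.1325     0.0666     0.1406]
  [   0.3405     0.6366     1.2139     0.3405]
  [   0.3800     0.8843     0.6010     1.7133]
x = (I − A)⁻¹ d = adj(I−A)·d / det(I−A), with det(I−A) = 0.506625:
  x_1 = (0.580625·55 + 0.160375·55 + 0.168375·15 + 0.242875·140) / 0.506625 = 77.283125 / 0.506625 ≈ 152.5
  x_2 = (0.071250·55 + 0.573750·55 + 0.033750·15 + 0.071250·140) / 0.506625 = 45.95625 / 0.506625 ≈ 90.7
  x_3 = (0.172500·55 + 0.322500·55 + 0.615000·15 + 0.172500·140) / 0.506625 = 60.60 / 0.506625 ≈ 119.6
  x_4 = (0.192500·55 + 0.448000·55 + 0.304500·15 + 0.868000·140) / 0.506625 = 161.315 / 0.506625 ≈ 318.4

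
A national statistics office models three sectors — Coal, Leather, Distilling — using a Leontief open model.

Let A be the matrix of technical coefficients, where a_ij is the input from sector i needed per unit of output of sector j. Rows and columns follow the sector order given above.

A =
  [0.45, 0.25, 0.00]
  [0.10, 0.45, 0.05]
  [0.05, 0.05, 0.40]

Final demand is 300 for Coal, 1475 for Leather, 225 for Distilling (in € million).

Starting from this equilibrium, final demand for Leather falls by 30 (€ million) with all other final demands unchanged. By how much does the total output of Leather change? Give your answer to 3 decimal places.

I − A =
  [   0.55    -0.25     0.00]
  [  -0.10     0.55    -0.05]
  [  -0.05    -0.05     0.60]
Cofactors of I−A, C_ij = (−1)^(i+j)·(minor ij) (rows/columns in the sector order above):
  C_11 = (0.55)(0.60) − (-0.05)(-0.05) = 0.3275
  C_12 = −[(-0.10)(0.60) − (-0.05)(-0.05)] = 0.0625
  C_13 = (-0.10)(-0.05) − (0.55)(-0.05) = 0.0325
  C_21 = −[(-0.25)(0.60) − (0.00)(-0.05)] = 0.1500
  C_22 = (0.55)(0.60) − (0.00)(-0.05) = 0.3300
  C_23 = −[(0.55)(-0.05) − (-0.25)(-0.05)] = 0.0400
  C_31 = (-0.25)(-0.05) − (0.00)(0.55) = 0.0125
  C_32 = −[(0.55)(-0.05) − (0.00)(-0.10)] = 0.0275
  C_33 = (0.55)(0.55) − (-0.25)(-0.10) = 0.2775
det(I−A) = Σ_j (I−A)_1j·C_1j = (0.55)(0.3275) + (-0.25)(0.0625) + (0.00)(0.0325) = 0.1645
adj(I−A) = Cᵀ =
  [ 0.3275   0.1500   0.0125]
  [ 0.0625   0.3300   0.0275]
  [ 0.0325   0.0400   0.2775]
(I − A)⁻¹ = adj(I−A) / det(I−A) ≈
  [   1.9909     0.9119     0.0760]
  [   0.3799     2.0061     0.1672]
  [   0.1976     0.2432     1.6869]
Δx = (I − A)⁻¹ Δd with Δd having -30 in the Leather component and 0 elsewhere.
So Δx_2 = L_22 · (-30), where L_22 = adj(I−A)_22 / det(I−A) = 0.3300 / 0.1645.
Δx_2 = 0.3300 × (-30) / 0.1645 = -9.90 / 0.1645 ≈ -60.182.

Δx_2 = -60.182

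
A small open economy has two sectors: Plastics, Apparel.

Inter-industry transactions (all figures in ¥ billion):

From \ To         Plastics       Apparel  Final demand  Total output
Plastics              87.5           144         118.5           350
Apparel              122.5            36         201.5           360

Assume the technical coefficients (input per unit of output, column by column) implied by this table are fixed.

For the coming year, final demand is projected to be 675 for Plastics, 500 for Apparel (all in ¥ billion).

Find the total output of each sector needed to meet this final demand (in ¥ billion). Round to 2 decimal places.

Technical coefficients a_ij = z_ij / X_j:
  a_11 = 87.5/350 = 0.25, a_21 = 122.5/350 = 0.35
  a_12 = 144/360 = 0.40, a_22 = 36/360 = 0.10
I − A =
  [   0.75    -0.40]
  [  -0.35     0.90]
det(I−A) = (0.75)(0.90) − (-0.40)(-0.35) = 0.5350
adj(I−A) = [[0.90, 0.40], [0.35, 0.75]]
(I − A)⁻¹ = adj(I−A) / det(I−A) ≈
  [   1.6822     0.7477]
  [   0.6542     1.4019]
x = (I − A)⁻¹ d = adj(I−A)·d / det(I−A), with det(I−A) = 0.5350:
  x_1 = (0.90·675 + 0.40·500) / 0.5350 = 807.50 / 0.5350 ≈ 1509.35
  x_2 = (0.35·675 + 0.75·500) / 0.5350 = 611.25 / 0.5350 ≈ 1142.52

x_1 = 1509.35, x_2 = 1142.52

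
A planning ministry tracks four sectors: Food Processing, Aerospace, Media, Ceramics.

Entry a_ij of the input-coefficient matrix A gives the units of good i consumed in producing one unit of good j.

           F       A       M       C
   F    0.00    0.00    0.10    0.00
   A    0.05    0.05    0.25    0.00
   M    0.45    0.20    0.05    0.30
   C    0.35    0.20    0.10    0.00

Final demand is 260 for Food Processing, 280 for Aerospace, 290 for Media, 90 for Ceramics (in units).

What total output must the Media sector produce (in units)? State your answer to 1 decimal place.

x_M = 681.4

I − A =
  [   1.00     0.00    -0.10     0.00]
  [  -0.05     0.95    -0.25     0.00]
  [  -0.45    -0.20     0.95    -0.30]
  [  -0.35    -0.20    -0.10     1.00]
Compute the cofactors C_ij = (−1)^(i+j)·(3×3 minor ij) of I−A; the adjugate is their transpose:
adj(I−A) = Cᵀ =
  [ 0.809000   0.026000   0.095000   0.028500]
  [ 0.184750   0.864500   0.255000   0.076500]
  [ 0.540250   0.260000   0.950000   0.285000]
  [ 0.374125   0.208000   0.179250   0.808750]
det(I−A) = Σ_j (I−A)_1j·C_1j = (1.00)(0.809000) + (0.00)(0.184750) + (-0.10)(0.540250) + (0.00)(0.374125) = 0.754975
(I − A)⁻¹ = adj(I−A) / det(I−A) ≈
  [   1.0716     0.0344     0.1258     0.0377]
  [   0.2447     1.1451     0.3378     0.1013]
  [   0.7156     0.3444     1.2583     0.3775]
  [   0.4955     0.2755     0.2374     1.0712]
x = (I − A)⁻¹ d = adj(I−A)·d / det(I−A), with det(I−A) = 0.754975:
  x_F = (0.809000·260 + 0.026000·280 + 0.095000·290 + 0.028500·90) / 0.754975 = 247.735 / 0.754975 ≈ 328.1
  x_A = (0.184750·260 + 0.864500·280 + 0.255000·290 + 0.076500·90) / 0.754975 = 370.93 / 0.754975 ≈ 491.3
  x_M = (0.540250·260 + 0.260000·280 + 0.950000·290 + 0.285000·90) / 0.754975 = 514.415 / 0.754975 ≈ 681.4
  x_C = (0.374125·260 + 0.208000·280 + 0.179250·290 + 0.808750·90) / 0.754975 = 280.2825 / 0.754975 ≈ 371.2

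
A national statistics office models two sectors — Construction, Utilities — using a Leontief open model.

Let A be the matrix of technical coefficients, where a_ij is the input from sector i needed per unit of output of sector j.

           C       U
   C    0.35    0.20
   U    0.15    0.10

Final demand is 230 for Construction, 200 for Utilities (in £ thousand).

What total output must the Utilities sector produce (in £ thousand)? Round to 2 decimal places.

x_U = 296.40

I − A =
  [   0.65    -0.20]
  [  -0.15     0.90]
det(I−A) = (0.65)(0.90) − (-0.20)(-0.15) = 0.5550
adj(I−A) = [[0.90, 0.20], [0.15, 0.65]]
(I − A)⁻¹ = adj(I−A) / det(I−A) ≈
  [   1.6216     0.3604]
  [   0.2703     1.1712]
x = (I − A)⁻¹ d = adj(I−A)·d / det(I−A), with det(I−A) = 0.5550:
  x_C = (0.90·230 + 0.20·200) / 0.5550 = 247.00 / 0.5550 ≈ 445.05
  x_U = (0.15·230 + 0.65·200) / 0.5550 = 164.50 / 0.5550 ≈ 296.40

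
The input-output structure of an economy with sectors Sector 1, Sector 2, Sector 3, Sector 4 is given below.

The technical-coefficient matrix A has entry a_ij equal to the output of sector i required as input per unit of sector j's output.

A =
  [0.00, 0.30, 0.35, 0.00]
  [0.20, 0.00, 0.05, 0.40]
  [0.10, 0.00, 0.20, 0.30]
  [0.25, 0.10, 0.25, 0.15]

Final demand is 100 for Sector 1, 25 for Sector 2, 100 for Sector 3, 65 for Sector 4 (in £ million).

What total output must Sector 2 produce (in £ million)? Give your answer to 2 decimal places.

x_2 = 181.60

I − A =
  [   1.00    -0.30    -0.35     0.00]
  [  -0.20     1.00    -0.05    -0.40]
  [  -0.10     0.00     0.80    -0.30]
  [  -0.25    -0.10    -0.25     0.85]
Compute the cofactors C_ij = (−1)^(i+j)·(3×3 minor ij) of I−A; the adjugate is their transpose:
adj(I−A) = Cᵀ =
  [ 0.57150   0.19200   0.32625   0.20550]
  [ 0.21900   0.54900   0.23700   0.34200]
  [ 0.16200   0.07800   0.72900   0.29400]
  [ 0.24150   0.14400   0.33825   0.71550]
det(I−A) = Σ_j (I−A)_1j·C_1j = (1.00)(0.57150) + (-0.30)(0.21900) + (-0.35)(0.16200) + (0.00)(0.24150) = 0.4491
(I − A)⁻¹ = adj(I−A) / det(I−A) ≈
  [   1.2725     0.4275     0.7265     0.4576]
  [   0.4876     1.2224     0.5277     0.7615]
  [   0.3607     0.1737     1.6232     0.6546]
  [   0.5377     0.3206     0.7532     1.5932]
x = (I − A)⁻¹ d = adj(I−A)·d / det(I−A), with det(I−A) = 0.4491:
  x_1 = (0.57150·100 + 0.19200·25 + 0.32625·100 + 0.20550·65) / 0.4491 = 107.9325 / 0.4491 ≈ 240.33
  x_2 = (0.21900·100 + 0.54900·25 + 0.23700·100 + 0.34200·65) / 0.4491 = 81.555 / 0.4491 ≈ 181.60
  x_3 = (0.16200·100 + 0.07800·25 + 0.72900·100 + 0.29400·65) / 0.4491 = 110.16 / 0.4491 ≈ 245.29
  x_4 = (0.24150·100 + 0.14400·25 + 0.33825·100 + 0.71550·65) / 0.4491 = 108.0825 / 0.4491 ≈ 240.66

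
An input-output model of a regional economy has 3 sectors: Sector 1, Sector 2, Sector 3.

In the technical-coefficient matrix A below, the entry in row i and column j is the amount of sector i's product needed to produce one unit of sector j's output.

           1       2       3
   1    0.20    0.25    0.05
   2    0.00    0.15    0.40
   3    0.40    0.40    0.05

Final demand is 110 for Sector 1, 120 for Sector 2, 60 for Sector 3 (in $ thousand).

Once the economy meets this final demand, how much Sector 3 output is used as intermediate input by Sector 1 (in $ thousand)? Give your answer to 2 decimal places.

z_31 = 96.03

I − A =
  [   0.80    -0.25    -0.05]
  [   0.00     0.85    -0.40]
  [  -0.40    -0.40     0.95]
Cofactors of I−A, C_ij = (−1)^(i+j)·(minor ij) (rows/columns in the sector order above):
  C_11 = (0.85)(0.95) − (-0.40)(-0.40) = 0.6475
  C_12 = −[(0.00)(0.95) − (-0.40)(-0.40)] = 0.1600
  C_13 = (0.00)(-0.40) − (0.85)(-0.40) = 0.3400
  C_21 = −[(-0.25)(0.95) − (-0.05)(-0.40)] = 0.2575
  C_22 = (0.80)(0.95) − (-0.05)(-0.40) = 0.7400
  C_23 = −[(0.80)(-0.40) − (-0.25)(-0.40)] = 0.4200
  C_31 = (-0.25)(-0.40) − (-0.05)(0.85) = 0.1425
  C_32 = −[(0.80)(-0.40) − (-0.05)(0.00)] = 0.3200
  C_33 = (0.80)(0.85) − (-0.25)(0.00) = 0.6800
det(I−A) = Σ_j (I−A)_1j·C_1j = (0.80)(0.6475) + (-0.25)(0.1600) + (-0.05)(0.3400) = 0.4610
adj(I−A) = Cᵀ =
  [ 0.6475   0.2575   0.1425]
  [ 0.1600   0.7400   0.3200]
  [ 0.3400   0.4200   0.6800]
(I − A)⁻¹ = adj(I−A) / det(I−A) ≈
  [   1.4046     0.5586     0.3091]
  [   0.3471     1.6052     0.6941]
  [   0.7375     0.9111     1.4751]
First solve x = (I − A)⁻¹ d = adj(I−A)·d / det(I−A); in particular x_1 = (0.6475·110 + 0.2575·120 + 0.1425·60) / 0.4610 = 110.675 / 0.4610 ≈ 240.0759.
Intermediate flow from 3 to 1: z_31 = a_31 · x_1 = 0.40 × 110.675 / 0.4610 = 44.27 / 0.4610 ≈ 96.03.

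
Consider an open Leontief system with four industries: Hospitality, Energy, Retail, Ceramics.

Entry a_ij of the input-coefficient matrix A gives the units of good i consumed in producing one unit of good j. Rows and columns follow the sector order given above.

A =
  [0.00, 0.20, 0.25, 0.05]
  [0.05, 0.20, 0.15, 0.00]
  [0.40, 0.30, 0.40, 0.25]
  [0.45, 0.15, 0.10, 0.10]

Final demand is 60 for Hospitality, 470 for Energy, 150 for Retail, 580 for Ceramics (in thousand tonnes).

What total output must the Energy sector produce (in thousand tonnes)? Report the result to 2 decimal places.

I − A =
  [   1.00    -0.20    -0.25    -0.05]
  [  -0.05     0.80    -0.15     0.00]
  [  -0.40    -0.30     0.60    -0.25]
  [  -0.45    -0.15    -0.10     0.90]
Compute the cofactors C_ij = (−1)^(i+j)·(3×3 minor ij) of I−A; the adjugate is their transpose:
adj(I−A) = Cᵀ =
  [ 0.365875   0.185875   0.212125   0.079250]
  [ 0.096625   0.381375   0.143125   0.045125]
  [ 0.393375   0.398250   0.692625   0.214250]
  [ 0.242750   0.200750   0.206875   0.333250]
det(I−A) = Σ_j (I−A)_1j·C_1j = (1.00)(0.365875) + (-0.20)(0.096625) + (-0.25)(0.393375) + (-0.05)(0.242750) = 0.23606875
(I − A)⁻¹ = adj(I−A) / det(I−A) ≈
  [   1.5499     0.7874     0.8986     0.3357]
  [   0.4093     1.6155     0.6063     0.1912]
  [   1.6664     1.6870     2.9340     0.9076]
  [   1.0283     0.8504     0.8763     1.4117]
x = (I − A)⁻¹ d = adj(I−A)·d / det(I−A), with det(I−A) = 0.23606875:
  x_1 = (0.365875·60 + 0.185875·470 + 0.212125·150 + 0.079250·580) / 0.23606875 = 187.0975 / 0.23606875 ≈ 792.56
  x_2 = (0.096625·60 + 0.381375·470 + 0.143125·150 + 0.045125·580) / 0.23606875 = 232.685 / 0.23606875 ≈ 985.67
  x_3 = (0.393375·60 + 0.398250·470 + 0.692625·150 + 0.214250·580) / 0.23606875 = 438.93875 / 0.23606875 ≈ 1859.37
  x_4 = (0.242750·60 + 0.200750·470 + 0.206875·150 + 0.333250·580) / 0.23606875 = 333.23375 / 0.23606875 ≈ 1411.60

x_2 = 985.67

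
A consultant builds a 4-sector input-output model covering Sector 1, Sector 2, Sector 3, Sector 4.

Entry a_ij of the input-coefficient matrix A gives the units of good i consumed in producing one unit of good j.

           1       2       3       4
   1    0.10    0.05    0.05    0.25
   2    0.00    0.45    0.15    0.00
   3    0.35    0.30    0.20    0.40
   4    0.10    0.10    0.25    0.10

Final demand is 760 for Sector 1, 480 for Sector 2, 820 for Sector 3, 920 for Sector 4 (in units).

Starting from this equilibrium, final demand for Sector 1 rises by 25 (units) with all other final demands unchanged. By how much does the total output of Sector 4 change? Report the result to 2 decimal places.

Δx_4 = 10.12

I − A =
  [   0.90    -0.05    -0.05    -0.25]
  [   0.00     0.55    -0.15     0.00]
  [  -0.35    -0.30     0.80    -0.40]
  [  -0.10    -0.10    -0.25     0.90]
Compute the cofactors C_ij = (−1)^(i+j)·(3×3 minor ij) of I−A; the adjugate is their transpose:
adj(I−A) = Cᵀ =
  [ 0.294500   0.085250   0.069625   0.112750]
  [ 0.053250   0.498375   0.117750   0.067125]
  [ 0.195250   0.298000   0.431750   0.246125]
  [ 0.092875   0.147625   0.140750   0.343250]
det(I−A) = Σ_j (I−A)_1j·C_1j = (0.90)(0.294500) + (-0.05)(0.053250) + (-0.05)(0.195250) + (-0.25)(0.092875) = 0.22940625
(I − A)⁻¹ = adj(I−A) / det(I−A) ≈
  [   1.2837     0.3716     0.3035     0.4915]
  [   0.2321     2.1725     0.5133     0.2926]
  [   0.8511     1.2990     1.8820     1.0729]
  [   0.4048     0.6435     0.6135     1.4963]
Δx = (I − A)⁻¹ Δd with Δd having +25 in the Sector 1 component and 0 elsewhere.
So Δx_4 = L_41 · (+25), where L_41 = adj(I−A)_41 / det(I−A) = 0.092875 / 0.22940625.
Δx_4 = 0.092875 × (+25) / 0.22940625 = 2.321875 / 0.22940625 ≈ 10.12.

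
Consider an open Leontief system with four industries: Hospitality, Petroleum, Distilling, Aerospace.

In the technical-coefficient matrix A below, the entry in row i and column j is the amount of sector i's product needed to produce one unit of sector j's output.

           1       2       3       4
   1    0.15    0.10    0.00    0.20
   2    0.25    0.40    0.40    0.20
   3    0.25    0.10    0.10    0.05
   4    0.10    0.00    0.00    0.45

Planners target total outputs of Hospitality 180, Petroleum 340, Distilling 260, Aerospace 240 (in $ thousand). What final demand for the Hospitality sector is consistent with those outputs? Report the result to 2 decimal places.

d_1 = 71.00

I − A =
  [   0.85    -0.10     0.00    -0.20]
  [  -0.25     0.60    -0.40    -0.20]
  [  -0.25    -0.10     0.90    -0.05]
  [  -0.10     0.00     0.00     0.55]
d = (I − A) x:
  d_1 = (+0.85)·180 + (-0.10)·340 + (+0.00)·260 + (-0.20)·240 = 71.00
  d_2 = (-0.25)·180 + (+0.60)·340 + (-0.40)·260 + (-0.20)·240 = 7.00
  d_3 = (-0.25)·180 + (-0.10)·340 + (+0.90)·260 + (-0.05)·240 = 143.00
  d_4 = (-0.10)·180 + (+0.00)·340 + (+0.00)·260 + (+0.55)·240 = 114.00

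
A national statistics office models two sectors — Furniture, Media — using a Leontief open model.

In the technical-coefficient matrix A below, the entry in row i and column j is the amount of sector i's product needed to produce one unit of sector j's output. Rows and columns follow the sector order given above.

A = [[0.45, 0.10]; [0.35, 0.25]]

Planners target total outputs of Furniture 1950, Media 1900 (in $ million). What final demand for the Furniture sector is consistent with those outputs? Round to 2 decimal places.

d_1 = 882.50

I − A =
  [   0.55    -0.10]
  [  -0.35     0.75]
d = (I − A) x:
  d_1 = (+0.55)·1950 + (-0.10)·1900 = 882.50
  d_2 = (-0.35)·1950 + (+0.75)·1900 = 742.50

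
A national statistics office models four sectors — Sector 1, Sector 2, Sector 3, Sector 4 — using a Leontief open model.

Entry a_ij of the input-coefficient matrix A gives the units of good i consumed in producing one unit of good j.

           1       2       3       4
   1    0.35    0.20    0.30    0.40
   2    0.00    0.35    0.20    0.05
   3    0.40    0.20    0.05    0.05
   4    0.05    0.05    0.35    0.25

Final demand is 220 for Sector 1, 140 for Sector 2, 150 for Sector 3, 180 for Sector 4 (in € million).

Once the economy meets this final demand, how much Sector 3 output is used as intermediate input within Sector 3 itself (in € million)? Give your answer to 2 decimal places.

z_33 = 45.97

I − A =
  [   0.65    -0.20    -0.30    -0.40]
  [   0.00     0.65    -0.20    -0.05]
  [  -0.40    -0.20     0.95    -0.05]
  [  -0.05    -0.05    -0.35     0.75]
Compute the cofactors C_ij = (−1)^(i+j)·(3×3 minor ij) of I−A; the adjugate is their transpose:
adj(I−A) = Cᵀ =
  [ 0.415375   0.231750   0.274000   0.255250]
  [ 0.069875   0.286000   0.105625   0.063375]
  [ 0.196125   0.163625   0.301750   0.135625]
  [ 0.123875   0.110875   0.166125   0.281375]
det(I−A) = Σ_j (I−A)_1j·C_1j = (0.65)(0.415375) + (-0.20)(0.069875) + (-0.30)(0.196125) + (-0.40)(0.123875) = 0.14763125
(I − A)⁻¹ = adj(I−A) / det(I−A) ≈
  [   2.8136     1.5698     1.8560     1.7290]
  [   0.4733     1.9373     0.7155     0.4293]
  [   1.3285     1.1083     2.0439     0.9187]
  [   0.8391     0.7510     1.1253     1.9059]
First solve x = (I − A)⁻¹ d = adj(I−A)·d / det(I−A); in particular x_3 = (0.196125·220 + 0.163625·140 + 0.301750·150 + 0.135625·180) / 0.14763125 = 135.73 / 0.14763125 ≈ 919.3853.
Intermediate flow from 3 to 3: z_33 = a_33 · x_3 = 0.05 × 135.73 / 0.14763125 = 6.7865 / 0.14763125 ≈ 45.97.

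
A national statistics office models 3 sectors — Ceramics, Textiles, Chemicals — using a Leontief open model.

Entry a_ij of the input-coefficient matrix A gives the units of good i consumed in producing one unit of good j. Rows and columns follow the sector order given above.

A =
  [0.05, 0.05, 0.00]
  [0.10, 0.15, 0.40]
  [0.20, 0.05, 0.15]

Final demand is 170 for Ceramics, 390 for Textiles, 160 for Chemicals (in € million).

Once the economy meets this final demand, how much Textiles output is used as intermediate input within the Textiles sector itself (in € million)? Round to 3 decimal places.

z_22 = 91.889

I − A =
  [   0.95    -0.05     0.00]
  [  -0.10     0.85    -0.40]
  [  -0.20    -0.05     0.85]
Cofactors of I−A, C_ij = (−1)^(i+j)·(minor ij) (rows/columns in the sector order above):
  C_11 = (0.85)(0.85) − (-0.40)(-0.05) = 0.7025
  C_12 = −[(-0.10)(0.85) − (-0.40)(-0.20)] = 0.1650
  C_13 = (-0.10)(-0.05) − (0.85)(-0.20) = 0.1750
  C_21 = −[(-0.05)(0.85) − (0.00)(-0.05)] = 0.0425
  C_22 = (0.95)(0.85) − (0.00)(-0.20) = 0.8075
  C_23 = −[(0.95)(-0.05) − (-0.05)(-0.20)] = 0.0575
  C_31 = (-0.05)(-0.40) − (0.00)(0.85) = 0.0200
  C_32 = −[(0.95)(-0.40) − (0.00)(-0.10)] = 0.3800
  C_33 = (0.95)(0.85) − (-0.05)(-0.10) = 0.8025
det(I−A) = Σ_j (I−A)_1j·C_1j = (0.95)(0.7025) + (-0.05)(0.1650) + (0.00)(0.1750) = 0.659125
adj(I−A) = Cᵀ =
  [ 0.7025   0.0425   0.0200]
  [ 0.1650   0.8075   0.3800]
  [ 0.1750   0.0575   0.8025]
(I − A)⁻¹ = adj(I−A) / det(I−A) ≈
  [   1.0658     0.0645     0.0303]
  [   0.2503     1.2251     0.5765]
  [   0.2655     0.0872     1.2175]
First solve x = (I − A)⁻¹ d = adj(I−A)·d / det(I−A); in particular x_2 = (0.1650·170 + 0.8075·390 + 0.3800·160) / 0.659125 = 403.775 / 0.659125 ≈ 612.59245.
Intermediate flow from 2 to 2: z_22 = a_22 · x_2 = 0.15 × 403.775 / 0.659125 = 60.56625 / 0.659125 ≈ 91.889.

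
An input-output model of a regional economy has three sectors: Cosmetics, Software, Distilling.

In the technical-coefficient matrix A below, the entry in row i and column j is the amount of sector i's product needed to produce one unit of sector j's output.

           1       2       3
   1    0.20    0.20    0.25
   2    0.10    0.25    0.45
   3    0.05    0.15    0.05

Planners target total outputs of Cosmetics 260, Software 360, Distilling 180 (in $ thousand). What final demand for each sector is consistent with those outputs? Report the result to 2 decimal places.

d_1 = 91.00, d_2 = 163.00, d_3 = 104.00

I − A =
  [   0.80    -0.20    -0.25]
  [  -0.10     0.75    -0.45]
  [  -0.05    -0.15     0.95]
d = (I − A) x:
  d_1 = (+0.80)·260 + (-0.20)·360 + (-0.25)·180 = 91.00
  d_2 = (-0.10)·260 + (+0.75)·360 + (-0.45)·180 = 163.00
  d_3 = (-0.05)·260 + (-0.15)·360 + (+0.95)·180 = 104.00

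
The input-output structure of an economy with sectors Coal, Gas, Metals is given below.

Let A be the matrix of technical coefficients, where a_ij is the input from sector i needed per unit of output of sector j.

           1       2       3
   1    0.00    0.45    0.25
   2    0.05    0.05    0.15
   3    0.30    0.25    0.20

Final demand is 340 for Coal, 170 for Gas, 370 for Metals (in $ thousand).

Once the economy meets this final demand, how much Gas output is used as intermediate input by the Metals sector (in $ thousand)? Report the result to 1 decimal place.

I − A =
  [   1.00    -0.45    -0.25]
  [  -0.05     0.95    -0.15]
  [  -0.30    -0.25     0.80]
Cofactors of I−A, C_ij = (−1)^(i+j)·(minor ij) (rows/columns in the sector order above):
  C_11 = (0.95)(0.80) − (-0.15)(-0.25) = 0.7225
  C_12 = −[(-0.05)(0.80) − (-0.15)(-0.30)] = 0.0850
  C_13 = (-0.05)(-0.25) − (0.95)(-0.30) = 0.2975
  C_21 = −[(-0.45)(0.80) − (-0.25)(-0.25)] = 0.4225
  C_22 = (1.00)(0.80) − (-0.25)(-0.30) = 0.7250
  C_23 = −[(1.00)(-0.25) − (-0.45)(-0.30)] = 0.3850
  C_31 = (-0.45)(-0.15) − (-0.25)(0.95) = 0.3050
  C_32 = −[(1.00)(-0.15) − (-0.25)(-0.05)] = 0.1625
  C_33 = (1.00)(0.95) − (-0.45)(-0.05) = 0.9275
det(I−A) = Σ_j (I−A)_1j·C_1j = (1.00)(0.7225) + (-0.45)(0.0850) + (-0.25)(0.2975) = 0.609875
adj(I−A) = Cᵀ =
  [ 0.7225   0.4225   0.3050]
  [ 0.0850   0.7250   0.1625]
  [ 0.2975   0.3850   0.9275]
(I − A)⁻¹ = adj(I−A) / det(I−A) ≈
  [   1.1847     0.6928     0.5001]
  [   0.1394     1.1888     0.2664]
  [   0.4878     0.6313     1.5208]
First solve x = (I − A)⁻¹ d = adj(I−A)·d / det(I−A); in particular x_3 = (0.2975·340 + 0.3850·170 + 0.9275·370) / 0.609875 = 509.775 / 0.609875 ≈ 835.868.
Intermediate flow from 2 to 3: z_23 = a_23 · x_3 = 0.15 × 509.775 / 0.609875 = 76.46625 / 0.609875 ≈ 125.4.

z_23 = 125.4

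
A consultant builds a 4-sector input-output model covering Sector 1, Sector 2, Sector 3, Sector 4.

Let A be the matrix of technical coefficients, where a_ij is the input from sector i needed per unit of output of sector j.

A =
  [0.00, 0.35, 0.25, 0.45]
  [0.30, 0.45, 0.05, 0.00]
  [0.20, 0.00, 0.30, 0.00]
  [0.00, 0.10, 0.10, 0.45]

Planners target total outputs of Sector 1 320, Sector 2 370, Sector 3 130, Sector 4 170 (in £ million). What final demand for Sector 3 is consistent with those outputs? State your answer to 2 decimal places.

I − A =
  [   1.00    -0.35    -0.25    -0.45]
  [  -0.30     0.55    -0.05     0.00]
  [  -0.20     0.00     0.70     0.00]
  [   0.00    -0.10    -0.10     0.55]
d = (I − A) x:
  d_1 = (+1.00)·320 + (-0.35)·370 + (-0.25)·130 + (-0.45)·170 = 81.50
  d_2 = (-0.30)·320 + (+0.55)·370 + (-0.05)·130 + (+0.00)·170 = 101.00
  d_3 = (-0.20)·320 + (+0.00)·370 + (+0.70)·130 + (+0.00)·170 = 27.00
  d_4 = (+0.00)·320 + (-0.10)·370 + (-0.10)·130 + (+0.55)·170 = 43.50

d_3 = 27.00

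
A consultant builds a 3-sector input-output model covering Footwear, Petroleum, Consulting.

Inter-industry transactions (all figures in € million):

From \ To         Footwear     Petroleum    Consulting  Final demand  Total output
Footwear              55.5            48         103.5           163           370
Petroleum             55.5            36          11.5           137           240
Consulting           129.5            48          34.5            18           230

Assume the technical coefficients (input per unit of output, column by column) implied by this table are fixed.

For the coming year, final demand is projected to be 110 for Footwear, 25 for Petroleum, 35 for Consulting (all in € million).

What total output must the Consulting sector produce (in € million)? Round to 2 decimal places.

x_3 = 154.37

Technical coefficients a_ij = z_ij / X_j:
  a_11 = 55.5/370 = 0.15, a_21 = 55.5/370 = 0.15, a_31 = 129.5/370 = 0.35
  a_12 = 48/240 = 0.20, a_22 = 36/240 = 0.15, a_32 = 48/240 = 0.20
  a_13 = 103.5/230 = 0.45, a_23 = 11.5/230 = 0.05, a_33 = 34.5/230 = 0.15
I − A =
  [   0.85    -0.20    -0.45]
  [  -0.15     0.85    -0.05]
  [  -0.35    -0.20     0.85]
Cofactors of I−A, C_ij = (−1)^(i+j)·(minor ij) (rows/columns in the sector order above):
  C_11 = (0.85)(0.85) − (-0.05)(-0.20) = 0.7125
  C_12 = −[(-0.15)(0.85) − (-0.05)(-0.35)] = 0.1450
  C_13 = (-0.15)(-0.20) − (0.85)(-0.35) = 0.3275
  C_21 = −[(-0.20)(0.85) − (-0.45)(-0.20)] = 0.2600
  C_22 = (0.85)(0.85) − (-0.45)(-0.35) = 0.5650
  C_23 = −[(0.85)(-0.20) − (-0.20)(-0.35)] = 0.2400
  C_31 = (-0.20)(-0.05) − (-0.45)(0.85) = 0.3925
  C_32 = −[(0.85)(-0.05) − (-0.45)(-0.15)] = 0.1100
  C_33 = (0.85)(0.85) − (-0.20)(-0.15) = 0.6925
det(I−A) = Σ_j (I−A)_1j·C_1j = (0.85)(0.7125) + (-0.20)(0.1450) + (-0.45)(0.3275) = 0.42925
adj(I−A) = Cᵀ =
  [ 0.7125   0.2600   0.3925]
  [ 0.1450   0.5650   0.1100]
  [ 0.3275   0.2400   0.6925]
(I − A)⁻¹ = adj(I−A) / det(I−A) ≈
  [   1.6599     0.6057     0.9144]
  [   0.3378     1.3162     0.2563]
  [   0.7630     0.5591     1.6133]
x = (I − A)⁻¹ d = adj(I−A)·d / det(I−A), with det(I−A) = 0.42925:
  x_1 = (0.7125·110 + 0.2600·25 + 0.3925·35) / 0.42925 = 98.6125 / 0.42925 ≈ 229.73
  x_2 = (0.1450·110 + 0.5650·25 + 0.1100·35) / 0.42925 = 33.925 / 0.42925 ≈ 79.03
  x_3 = (0.3275·110 + 0.2400·25 + 0.6925·35) / 0.42925 = 66.2625 / 0.42925 ≈ 154.37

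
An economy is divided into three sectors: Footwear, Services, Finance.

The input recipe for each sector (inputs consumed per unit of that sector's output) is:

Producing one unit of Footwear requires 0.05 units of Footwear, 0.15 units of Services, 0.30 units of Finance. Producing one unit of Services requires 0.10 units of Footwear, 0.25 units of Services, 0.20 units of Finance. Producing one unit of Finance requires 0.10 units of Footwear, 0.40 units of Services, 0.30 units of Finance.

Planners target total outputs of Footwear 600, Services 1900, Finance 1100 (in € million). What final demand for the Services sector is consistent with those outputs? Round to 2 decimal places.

I − A =
  [   0.95    -0.10    -0.10]
  [  -0.15     0.75    -0.40]
  [  -0.30    -0.20     0.70]
d = (I − A) x:
  d_1 = (+0.95)·600 + (-0.10)·1900 + (-0.10)·1100 = 270.00
  d_2 = (-0.15)·600 + (+0.75)·1900 + (-0.40)·1100 = 895.00
  d_3 = (-0.30)·600 + (-0.20)·1900 + (+0.70)·1100 = 210.00

d_2 = 895.00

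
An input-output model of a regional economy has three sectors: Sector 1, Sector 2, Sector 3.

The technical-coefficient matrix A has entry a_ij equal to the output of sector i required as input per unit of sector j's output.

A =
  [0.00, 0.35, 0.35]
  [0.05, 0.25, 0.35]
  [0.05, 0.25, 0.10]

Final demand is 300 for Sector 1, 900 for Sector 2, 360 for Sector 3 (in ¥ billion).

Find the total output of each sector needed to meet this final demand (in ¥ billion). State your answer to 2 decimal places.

I − A =
  [   1.00    -0.35    -0.35]
  [  -0.05     0.75    -0.35]
  [  -0.05    -0.25     0.90]
Cofactors of I−A, C_ij = (−1)^(i+j)·(minor ij) (rows/columns in the sector order above):
  C_11 = (0.75)(0.90) − (-0.35)(-0.25) = 0.5875
  C_12 = −[(-0.05)(0.90) − (-0.35)(-0.05)] = 0.0625
  C_13 = (-0.05)(-0.25) − (0.75)(-0.05) = 0.0500
  C_21 = −[(-0.35)(0.90) − (-0.35)(-0.25)] = 0.4025
  C_22 = (1.00)(0.90) − (-0.35)(-0.05) = 0.8825
  C_23 = −[(1.00)(-0.25) − (-0.35)(-0.05)] = 0.2675
  C_31 = (-0.35)(-0.35) − (-0.35)(0.75) = 0.3850
  C_32 = −[(1.00)(-0.35) − (-0.35)(-0.05)] = 0.3675
  C_33 = (1.00)(0.75) − (-0.35)(-0.05) = 0.7325
det(I−A) = Σ_j (I−A)_1j·C_1j = (1.00)(0.5875) + (-0.35)(0.0625) + (-0.35)(0.0500) = 0.548125
adj(I−A) = Cᵀ =
  [ 0.5875   0.4025   0.3850]
  [ 0.0625   0.8825   0.3675]
  [ 0.0500   0.2675   0.7325]
(I − A)⁻¹ = adj(I−A) / det(I−A) ≈
  [   1.0718     0.7343     0.7024]
  [   0.1140     1.6100     0.6705]
  [   0.0912     0.4880     1.3364]
x = (I − A)⁻¹ d = adj(I−A)·d / det(I−A), with det(I−A) = 0.548125:
  x_1 = (0.5875·300 + 0.4025·900 + 0.3850·360) / 0.548125 = 677.10 / 0.548125 ≈ 1235.30
  x_2 = (0.0625·300 + 0.8825·900 + 0.3675·360) / 0.548125 = 945.30 / 0.548125 ≈ 1724.61
  x_3 = (0.0500·300 + 0.2675·900 + 0.7325·360) / 0.548125 = 519.45 / 0.548125 ≈ 947.69

x_1 = 1235.30, x_2 = 1724.61, x_3 = 947.69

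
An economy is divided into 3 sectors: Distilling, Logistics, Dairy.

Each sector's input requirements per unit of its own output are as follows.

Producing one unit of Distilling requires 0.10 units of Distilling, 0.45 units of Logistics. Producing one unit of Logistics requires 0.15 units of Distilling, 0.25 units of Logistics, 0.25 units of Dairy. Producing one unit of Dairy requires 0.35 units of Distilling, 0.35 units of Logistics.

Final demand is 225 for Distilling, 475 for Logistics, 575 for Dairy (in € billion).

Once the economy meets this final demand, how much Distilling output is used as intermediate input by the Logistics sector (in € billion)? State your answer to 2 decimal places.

z_12 = 245.34

I − A =
  [   0.90    -0.15    -0.35]
  [  -0.45     0.75    -0.35]
  [   0.00    -0.25     1.00]
Cofactors of I−A, C_ij = (−1)^(i+j)·(minor ij) (rows/columns in the sector order above):
  C_11 = (0.75)(1.00) − (-0.35)(-0.25) = 0.6625
  C_12 = −[(-0.45)(1.00) − (-0.35)(0.00)] = 0.4500
  C_13 = (-0.45)(-0.25) − (0.75)(0.00) = 0.1125
  C_21 = −[(-0.15)(1.00) − (-0.35)(-0.25)] = 0.2375
  C_22 = (0.90)(1.00) − (-0.35)(0.00) = 0.9000
  C_23 = −[(0.90)(-0.25) − (-0.15)(0.00)] = 0.2250
  C_31 = (-0.15)(-0.35) − (-0.35)(0.75) = 0.3150
  C_32 = −[(0.90)(-0.35) − (-0.35)(-0.45)] = 0.4725
  C_33 = (0.90)(0.75) − (-0.15)(-0.45) = 0.6075
det(I−A) = Σ_j (I−A)_1j·C_1j = (0.90)(0.6625) + (-0.15)(0.4500) + (-0.35)(0.1125) = 0.489375
adj(I−A) = Cᵀ =
  [ 0.6625   0.2375   0.3150]
  [ 0.4500   0.9000   0.4725]
  [ 0.1125   0.2250   0.6075]
(I − A)⁻¹ = adj(I−A) / det(I−A) ≈
  [   1.3538     0.4853     0.6437]
  [   0.9195     1.8391     0.9655]
  [   0.2299     0.4598     1.2414]
First solve x = (I − A)⁻¹ d = adj(I−A)·d / det(I−A); in particular x_2 = (0.4500·225 + 0.9000·475 + 0.4725·575) / 0.489375 = 800.4375 / 0.489375 ≈ 1635.6322.
Intermediate flow from 1 to 2: z_12 = a_12 · x_2 = 0.15 × 800.4375 / 0.489375 = 120.065625 / 0.489375 ≈ 245.34.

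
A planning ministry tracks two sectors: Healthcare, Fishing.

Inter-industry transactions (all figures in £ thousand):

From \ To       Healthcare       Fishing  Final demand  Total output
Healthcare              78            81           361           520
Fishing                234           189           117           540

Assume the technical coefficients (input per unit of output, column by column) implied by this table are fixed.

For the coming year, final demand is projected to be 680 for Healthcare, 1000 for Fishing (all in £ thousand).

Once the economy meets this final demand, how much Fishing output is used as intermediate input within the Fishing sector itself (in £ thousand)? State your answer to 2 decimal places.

Technical coefficients a_ij = z_ij / X_j:
  a_HH = 78/520 = 0.15, a_FH = 234/520 = 0.45
  a_HF = 81/540 = 0.15, a_FF = 189/540 = 0.35
I − A =
  [   0.85    -0.15]
  [  -0.45     0.65]
det(I−A) = (0.85)(0.65) − (-0.15)(-0.45) = 0.4850
adj(I−A) = [[0.65, 0.15], [0.45, 0.85]]
(I − A)⁻¹ = adj(I−A) / det(I−A) ≈
  [   1.3402     0.3093]
  [   0.9278     1.7526]
First solve x = (I − A)⁻¹ d = adj(I−A)·d / det(I−A); in particular x_F = (0.45·680 + 0.85·1000) / 0.4850 = 1156.00 / 0.4850 ≈ 2383.5052.
Intermediate flow from F to F: z_FF = a_FF · x_F = 0.35 × 1156.00 / 0.4850 = 404.60 / 0.4850 ≈ 834.23.

z_FF = 834.23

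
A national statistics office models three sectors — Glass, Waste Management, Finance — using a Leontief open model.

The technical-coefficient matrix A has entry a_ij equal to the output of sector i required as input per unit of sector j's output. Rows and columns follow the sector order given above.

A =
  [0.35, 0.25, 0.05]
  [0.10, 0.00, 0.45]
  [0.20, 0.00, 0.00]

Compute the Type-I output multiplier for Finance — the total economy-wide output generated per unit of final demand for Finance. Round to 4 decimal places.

m_F = 1.8312

I − A =
  [   0.65    -0.25    -0.05]
  [  -0.10     1.00    -0.45]
  [  -0.20     0.00     1.00]
Cofactors of I−A, C_ij = (−1)^(i+j)·(minor ij) (rows/columns in the sector order above):
  C_11 = (1.00)(1.00) − (-0.45)(0.00) = 1.0000
  C_12 = −[(-0.10)(1.00) − (-0.45)(-0.20)] = 0.1900
  C_13 = (-0.10)(0.00) − (1.00)(-0.20) = 0.2000
  C_21 = −[(-0.25)(1.00) − (-0.05)(0.00)] = 0.2500
  C_22 = (0.65)(1.00) − (-0.05)(-0.20) = 0.6400
  C_23 = −[(0.65)(0.00) − (-0.25)(-0.20)] = 0.0500
  C_31 = (-0.25)(-0.45) − (-0.05)(1.00) = 0.1625
  C_32 = −[(0.65)(-0.45) − (-0.05)(-0.10)] = 0.2975
  C_33 = (0.65)(1.00) − (-0.25)(-0.10) = 0.6250
det(I−A) = Σ_j (I−A)_1j·C_1j = (0.65)(1.0000) + (-0.25)(0.1900) + (-0.05)(0.2000) = 0.5925
adj(I−A) = Cᵀ =
  [ 1.0000   0.2500   0.1625]
  [ 0.1900   0.6400   0.2975]
  [ 0.2000   0.0500   0.6250]
(I − A)⁻¹ = adj(I−A) / det(I−A) ≈
  [   1.68776     0.42194     0.27426]
  [   0.32068     1.08017     0.50211]
  [   0.33755     0.08439     1.05485]
The output multiplier for sector j is the column-j sum of the Leontief inverse (I − A)⁻¹ = adj(I−A) / det(I−A).
Column F of adj(I−A): (0.1625, 0.2975, 0.6250); det(I−A) = 0.5925.
m_F = (0.1625 + 0.2975 + 0.6250) / 0.5925 = 1.085 / 0.5925 ≈ 1.8312.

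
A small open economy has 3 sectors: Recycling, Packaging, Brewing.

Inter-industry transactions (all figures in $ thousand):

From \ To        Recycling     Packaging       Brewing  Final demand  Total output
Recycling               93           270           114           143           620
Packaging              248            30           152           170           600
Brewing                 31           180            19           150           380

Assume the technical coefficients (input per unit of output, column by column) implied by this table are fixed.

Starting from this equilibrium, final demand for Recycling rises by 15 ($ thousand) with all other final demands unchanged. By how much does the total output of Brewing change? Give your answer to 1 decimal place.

Δx_3 = 5.8

Technical coefficients a_ij = z_ij / X_j:
  a_11 = 93/620 = 0.15, a_21 = 248/620 = 0.40, a_31 = 31/620 = 0.05
  a_12 = 270/600 = 0.45, a_22 = 30/600 = 0.05, a_32 = 180/600 = 0.30
  a_13 = 114/380 = 0.30, a_23 = 152/380 = 0.40, a_33 = 19/380 = 0.05
I − A =
  [   0.85    -0.45    -0.30]
  [  -0.40     0.95    -0.40]
  [  -0.05    -0.30     0.95]
Cofactors of I−A, C_ij = (−1)^(i+j)·(minor ij) (rows/columns in the sector order above):
  C_11 = (0.95)(0.95) − (-0.40)(-0.30) = 0.7825
  C_12 = −[(-0.40)(0.95) − (-0.40)(-0.05)] = 0.4000
  C_13 = (-0.40)(-0.30) − (0.95)(-0.05) = 0.1675
  C_21 = −[(-0.45)(0.95) − (-0.30)(-0.30)] = 0.5175
  C_22 = (0.85)(0.95) − (-0.30)(-0.05) = 0.7925
  C_23 = −[(0.85)(-0.30) − (-0.45)(-0.05)] = 0.2775
  C_31 = (-0.45)(-0.40) − (-0.30)(0.95) = 0.4650
  C_32 = −[(0.85)(-0.40) − (-0.30)(-0.40)] = 0.4600
  C_33 = (0.85)(0.95) − (-0.45)(-0.40) = 0.6275
det(I−A) = Σ_j (I−A)_1j·C_1j = (0.85)(0.7825) + (-0.45)(0.4000) + (-0.30)(0.1675) = 0.434875
adj(I−A) = Cᵀ =
  [ 0.7825   0.5175   0.4650]
  [ 0.4000   0.7925   0.4600]
  [ 0.1675   0.2775   0.6275]
(I − A)⁻¹ = adj(I−A) / det(I−A) ≈
  [   1.7994     1.1900     1.0693]
  [   0.9198     1.8224     1.0578]
  [   0.3852     0.6381     1.4429]
Δx = (I − A)⁻¹ Δd with Δd having +15 in the Recycling component and 0 elsewhere.
So Δx_3 = L_31 · (+15), where L_31 = adj(I−A)_31 / det(I−A) = 0.1675 / 0.434875.
Δx_3 = 0.1675 × (+15) / 0.434875 = 2.5125 / 0.434875 ≈ 5.8.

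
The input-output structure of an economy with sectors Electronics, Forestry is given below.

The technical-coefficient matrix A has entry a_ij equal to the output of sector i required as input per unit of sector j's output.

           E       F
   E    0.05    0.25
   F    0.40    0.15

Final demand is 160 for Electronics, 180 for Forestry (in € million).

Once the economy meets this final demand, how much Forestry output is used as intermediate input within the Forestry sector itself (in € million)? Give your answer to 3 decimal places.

z_FF = 49.823

I − A =
  [   0.95    -0.25]
  [  -0.40     0.85]
det(I−A) = (0.95)(0.85) − (-0.25)(-0.40) = 0.7075
adj(I−A) = [[0.85, 0.25], [0.40, 0.95]]
(I − A)⁻¹ = adj(I−A) / det(I−A) ≈
  [   1.2014     0.3534]
  [   0.5654     1.3428]
First solve x = (I − A)⁻¹ d = adj(I−A)·d / det(I−A); in particular x_F = (0.40·160 + 0.95·180) / 0.7075 = 235.00 / 0.7075 ≈ 332.15548.
Intermediate flow from F to F: z_FF = a_FF · x_F = 0.15 × 235.00 / 0.7075 = 35.25 / 0.7075 ≈ 49.823.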